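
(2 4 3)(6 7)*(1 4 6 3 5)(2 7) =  (1 4 5)(2 6)(3 7)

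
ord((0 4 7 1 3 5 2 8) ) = 8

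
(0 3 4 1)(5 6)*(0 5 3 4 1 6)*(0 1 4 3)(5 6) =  (0 3 4 5 1 6)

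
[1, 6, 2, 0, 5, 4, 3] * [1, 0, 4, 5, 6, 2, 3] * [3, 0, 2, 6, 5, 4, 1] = [3, 6, 5, 0, 2, 1, 4]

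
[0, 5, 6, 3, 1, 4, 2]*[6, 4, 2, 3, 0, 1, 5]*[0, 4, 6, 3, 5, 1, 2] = [2, 4, 1, 3, 5, 0, 6] 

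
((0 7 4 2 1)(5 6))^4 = (0 1 2 4 7)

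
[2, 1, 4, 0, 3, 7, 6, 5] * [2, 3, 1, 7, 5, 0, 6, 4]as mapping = [0→1, 1→3, 2→5, 3→2, 4→7, 5→4, 6→6, 7→0]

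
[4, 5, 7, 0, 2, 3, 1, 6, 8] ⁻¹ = [3, 6, 4, 5, 0, 1, 7, 2, 8] 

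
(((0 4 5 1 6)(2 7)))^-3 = (0 5 6 4 1)(2 7)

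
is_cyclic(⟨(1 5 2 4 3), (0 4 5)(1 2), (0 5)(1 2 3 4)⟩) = no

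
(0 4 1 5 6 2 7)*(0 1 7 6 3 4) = (1 5 3 4 7)(2 6)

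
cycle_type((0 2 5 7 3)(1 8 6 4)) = 4.5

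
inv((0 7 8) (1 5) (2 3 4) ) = (0 8 7) (1 5) (2 4 3) 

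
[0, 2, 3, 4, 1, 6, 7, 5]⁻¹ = [0, 4, 1, 2, 3, 7, 5, 6]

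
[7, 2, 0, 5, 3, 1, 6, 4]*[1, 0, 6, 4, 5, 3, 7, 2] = [2, 6, 1, 3, 4, 0, 7, 5]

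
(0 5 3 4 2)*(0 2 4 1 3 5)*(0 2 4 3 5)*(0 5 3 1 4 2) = (1 3 4)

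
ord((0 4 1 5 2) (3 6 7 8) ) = 20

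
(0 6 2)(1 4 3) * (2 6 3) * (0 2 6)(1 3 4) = (0 4 6)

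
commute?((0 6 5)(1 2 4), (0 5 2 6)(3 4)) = no:(0 6 5)(1 2 4) * (0 5 2 6)(3 4) = (1 6 2 3 4), (0 5 2 6)(3 4) * (0 6 5)(1 2 4) = (1 2 5 4 3)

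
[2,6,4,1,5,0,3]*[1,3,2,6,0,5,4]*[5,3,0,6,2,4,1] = [0,2,5,6,4,3,1]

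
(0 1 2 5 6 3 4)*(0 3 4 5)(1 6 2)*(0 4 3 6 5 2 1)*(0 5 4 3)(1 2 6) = (0 4 1 5 2 3 6)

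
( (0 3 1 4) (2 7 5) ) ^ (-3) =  (0 3 1 4) 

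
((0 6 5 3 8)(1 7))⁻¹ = (0 8 3 5 6)(1 7)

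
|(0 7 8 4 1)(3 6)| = 10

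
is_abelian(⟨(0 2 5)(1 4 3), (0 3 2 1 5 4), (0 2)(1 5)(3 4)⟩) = no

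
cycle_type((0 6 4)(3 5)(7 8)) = 2^2.3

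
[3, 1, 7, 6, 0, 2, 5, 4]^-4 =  [5, 1, 0, 2, 6, 4, 7, 3]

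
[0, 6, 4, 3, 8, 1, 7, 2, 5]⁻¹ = [0, 5, 7, 3, 2, 8, 1, 6, 4]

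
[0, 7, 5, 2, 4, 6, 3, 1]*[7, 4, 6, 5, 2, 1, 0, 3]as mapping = [0→7, 1→3, 2→1, 3→6, 4→2, 5→0, 6→5, 7→4]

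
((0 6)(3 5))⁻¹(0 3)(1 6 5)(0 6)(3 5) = (0 3 1)(5 6)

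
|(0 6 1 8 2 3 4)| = 7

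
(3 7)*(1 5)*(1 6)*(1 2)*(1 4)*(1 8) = (1 5 6 2 4 8)(3 7)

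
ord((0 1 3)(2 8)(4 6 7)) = 6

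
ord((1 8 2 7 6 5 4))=7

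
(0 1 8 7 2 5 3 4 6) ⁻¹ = (0 6 4 3 5 2 7 8 1) 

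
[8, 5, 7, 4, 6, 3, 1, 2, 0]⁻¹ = [8, 6, 7, 5, 3, 1, 4, 2, 0]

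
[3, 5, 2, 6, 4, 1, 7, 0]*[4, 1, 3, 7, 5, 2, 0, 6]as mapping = [0→7, 1→2, 2→3, 3→0, 4→5, 5→1, 6→6, 7→4]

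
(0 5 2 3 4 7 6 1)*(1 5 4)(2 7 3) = (0 4 3 1)(5 7 6)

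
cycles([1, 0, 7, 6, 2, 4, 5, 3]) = (0 1)(2 7 3 6 5 4)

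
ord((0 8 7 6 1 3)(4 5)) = 6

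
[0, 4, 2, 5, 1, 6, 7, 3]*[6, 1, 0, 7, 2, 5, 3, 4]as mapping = [0→6, 1→2, 2→0, 3→5, 4→1, 5→3, 6→4, 7→7]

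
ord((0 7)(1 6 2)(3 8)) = 6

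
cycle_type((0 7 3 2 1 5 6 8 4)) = 9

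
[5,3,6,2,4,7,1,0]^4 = [5,1,2,3,4,7,6,0]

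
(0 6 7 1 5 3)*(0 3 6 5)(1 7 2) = (0 5 6 2 1)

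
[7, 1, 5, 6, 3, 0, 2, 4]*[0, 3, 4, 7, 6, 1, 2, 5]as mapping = [0→5, 1→3, 2→1, 3→2, 4→7, 5→0, 6→4, 7→6]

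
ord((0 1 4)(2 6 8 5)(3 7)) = 12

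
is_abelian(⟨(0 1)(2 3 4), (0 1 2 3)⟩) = no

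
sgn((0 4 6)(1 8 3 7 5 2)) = -1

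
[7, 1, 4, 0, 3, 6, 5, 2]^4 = [3, 1, 7, 4, 2, 5, 6, 0]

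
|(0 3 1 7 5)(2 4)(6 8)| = 10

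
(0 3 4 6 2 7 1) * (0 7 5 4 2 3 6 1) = (0 6 3 2 5 4 1 7)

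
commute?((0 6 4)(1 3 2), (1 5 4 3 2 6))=no:(0 6 4)(1 3 2) * (1 5 4 3 2 6)=(0 1 2 5 4)(3 6), (1 5 4 3 2 6) * (0 6 4)(1 3 2)=(0 6 3 1 5)(2 4)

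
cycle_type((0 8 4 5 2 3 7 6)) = 8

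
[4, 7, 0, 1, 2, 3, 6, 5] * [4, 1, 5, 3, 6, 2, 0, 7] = [6, 7, 4, 1, 5, 3, 0, 2]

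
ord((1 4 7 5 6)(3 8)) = 10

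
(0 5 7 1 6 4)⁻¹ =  (0 4 6 1 7 5)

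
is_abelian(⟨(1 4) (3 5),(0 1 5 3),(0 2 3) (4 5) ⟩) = no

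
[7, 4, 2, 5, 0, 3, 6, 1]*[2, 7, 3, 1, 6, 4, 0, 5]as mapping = [0→5, 1→6, 2→3, 3→4, 4→2, 5→1, 6→0, 7→7]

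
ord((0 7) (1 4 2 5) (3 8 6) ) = 12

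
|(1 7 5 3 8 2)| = 6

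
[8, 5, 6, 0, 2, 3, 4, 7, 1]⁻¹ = [3, 8, 4, 5, 6, 1, 2, 7, 0]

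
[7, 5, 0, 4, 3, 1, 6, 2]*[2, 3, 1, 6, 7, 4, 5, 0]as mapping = [0→0, 1→4, 2→2, 3→7, 4→6, 5→3, 6→5, 7→1]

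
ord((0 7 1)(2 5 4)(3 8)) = 6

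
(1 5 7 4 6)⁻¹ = (1 6 4 7 5)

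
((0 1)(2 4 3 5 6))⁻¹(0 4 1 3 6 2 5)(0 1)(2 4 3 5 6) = (0 5 2 4 6 1 3)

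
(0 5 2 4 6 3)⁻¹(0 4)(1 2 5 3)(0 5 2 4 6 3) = (0 1 4 2)(5 6)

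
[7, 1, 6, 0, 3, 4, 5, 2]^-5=[2, 1, 5, 7, 0, 3, 4, 6]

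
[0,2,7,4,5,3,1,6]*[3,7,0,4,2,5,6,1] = [3,0,1,2,5,4,7,6]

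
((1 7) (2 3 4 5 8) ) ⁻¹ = (1 7) (2 8 5 4 3) 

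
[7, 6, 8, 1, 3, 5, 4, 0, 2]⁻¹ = [7, 3, 8, 4, 6, 5, 1, 0, 2]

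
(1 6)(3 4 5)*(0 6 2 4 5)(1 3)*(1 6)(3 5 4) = (0 1 2 3 4)(5 6)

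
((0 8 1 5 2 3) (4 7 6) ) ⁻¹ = (0 3 2 5 1 8) (4 6 7) 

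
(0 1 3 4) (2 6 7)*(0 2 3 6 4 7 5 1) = (1 6 5) (2 4) (3 7) 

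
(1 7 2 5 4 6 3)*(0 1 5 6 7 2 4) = (0 1 2 6 3 5)(4 7)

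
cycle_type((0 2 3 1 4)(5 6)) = 2.5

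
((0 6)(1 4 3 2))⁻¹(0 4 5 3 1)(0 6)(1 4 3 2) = (2 4 6 3 5)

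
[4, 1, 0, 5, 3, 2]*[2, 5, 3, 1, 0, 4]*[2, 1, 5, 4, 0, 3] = [2, 3, 5, 0, 1, 4]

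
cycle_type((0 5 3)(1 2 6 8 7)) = 3.5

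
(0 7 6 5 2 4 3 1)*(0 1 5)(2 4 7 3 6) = (0 3 5 4 6)(2 7)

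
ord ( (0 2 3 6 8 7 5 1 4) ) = 9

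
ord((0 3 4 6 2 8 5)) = 7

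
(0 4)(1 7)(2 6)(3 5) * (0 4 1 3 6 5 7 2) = (0 1 2 5 6)(3 7)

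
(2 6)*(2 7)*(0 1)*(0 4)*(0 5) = (0 1 4 5)(2 6 7)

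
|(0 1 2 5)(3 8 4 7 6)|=20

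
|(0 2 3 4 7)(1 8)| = 10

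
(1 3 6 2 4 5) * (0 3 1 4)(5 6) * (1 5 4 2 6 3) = (0 1 5 2)(3 4)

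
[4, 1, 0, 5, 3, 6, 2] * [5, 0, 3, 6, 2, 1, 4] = [2, 0, 5, 1, 6, 4, 3] 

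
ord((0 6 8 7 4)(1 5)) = 10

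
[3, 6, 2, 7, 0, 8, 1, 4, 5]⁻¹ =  [4, 6, 2, 0, 7, 8, 1, 3, 5]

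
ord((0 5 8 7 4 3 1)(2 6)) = 14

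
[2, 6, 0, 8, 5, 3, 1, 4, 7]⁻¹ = [2, 6, 0, 5, 7, 4, 1, 8, 3]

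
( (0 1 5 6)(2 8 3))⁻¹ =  (0 6 5 1)(2 3 8)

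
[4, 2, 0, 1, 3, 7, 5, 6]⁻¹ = [2, 3, 1, 4, 0, 6, 7, 5]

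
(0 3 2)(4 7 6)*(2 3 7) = (0 7 6 4 2)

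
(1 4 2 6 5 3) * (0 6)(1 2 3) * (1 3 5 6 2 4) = (0 2)(3 4 5)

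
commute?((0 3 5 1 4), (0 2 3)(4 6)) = no:(0 3 5 1 4)*(0 2 3)(4 6) = (1 6 4 2 3 5), (0 2 3)(4 6)*(0 3 5 1 4) = (0 2 5 1 4 6)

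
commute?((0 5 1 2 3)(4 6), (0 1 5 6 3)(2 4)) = no:(0 5 1 2 3)(4 6) * (0 1 5 6 3)(2 4) = (0 6 2)(1 4 3), (0 1 5 6 3)(2 4) * (0 5 1 2 3)(4 6) = (0 2 6)(3 5 4)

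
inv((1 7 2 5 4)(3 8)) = (1 4 5 2 7)(3 8)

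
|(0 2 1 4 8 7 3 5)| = 8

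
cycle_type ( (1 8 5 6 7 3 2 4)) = 8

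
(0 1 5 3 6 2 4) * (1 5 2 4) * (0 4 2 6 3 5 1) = (0 1 6 2)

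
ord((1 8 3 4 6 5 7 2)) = 8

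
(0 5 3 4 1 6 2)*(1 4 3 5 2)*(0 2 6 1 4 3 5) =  (0 6 4 3 5)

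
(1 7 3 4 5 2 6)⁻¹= (1 6 2 5 4 3 7)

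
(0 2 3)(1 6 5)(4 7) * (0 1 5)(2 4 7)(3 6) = (0 4 2 6)(1 3)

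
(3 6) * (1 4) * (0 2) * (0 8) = (0 2 8)(1 4)(3 6)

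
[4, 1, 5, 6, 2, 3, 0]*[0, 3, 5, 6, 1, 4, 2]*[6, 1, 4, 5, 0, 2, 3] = [1, 5, 0, 4, 2, 3, 6]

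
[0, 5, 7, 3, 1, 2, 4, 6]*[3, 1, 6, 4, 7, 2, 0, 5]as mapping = [0→3, 1→2, 2→5, 3→4, 4→1, 5→6, 6→7, 7→0]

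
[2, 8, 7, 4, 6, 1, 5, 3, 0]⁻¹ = [8, 5, 0, 7, 3, 6, 4, 2, 1]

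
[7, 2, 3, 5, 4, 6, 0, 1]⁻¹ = [6, 7, 1, 2, 4, 3, 5, 0]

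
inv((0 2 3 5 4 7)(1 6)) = (0 7 4 5 3 2)(1 6)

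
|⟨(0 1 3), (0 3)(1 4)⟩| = 12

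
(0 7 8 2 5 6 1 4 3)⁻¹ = (0 3 4 1 6 5 2 8 7)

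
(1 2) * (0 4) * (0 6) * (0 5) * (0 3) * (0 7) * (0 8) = (0 4 6 5 3 7 8)(1 2)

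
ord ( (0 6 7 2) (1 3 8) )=12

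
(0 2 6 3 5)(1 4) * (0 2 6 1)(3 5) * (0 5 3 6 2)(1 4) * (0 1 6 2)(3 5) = (1 6 5)(2 4 3)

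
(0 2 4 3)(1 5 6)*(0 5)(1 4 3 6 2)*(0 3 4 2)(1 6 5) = (0 6 2 4 5)(1 3)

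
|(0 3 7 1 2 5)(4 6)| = 6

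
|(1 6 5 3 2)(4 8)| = 10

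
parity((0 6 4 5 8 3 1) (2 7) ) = odd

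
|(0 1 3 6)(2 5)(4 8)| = 4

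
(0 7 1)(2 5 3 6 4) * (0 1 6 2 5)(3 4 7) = (0 3 2)(4 5)(6 7)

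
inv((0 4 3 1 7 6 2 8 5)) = (0 5 8 2 6 7 1 3 4)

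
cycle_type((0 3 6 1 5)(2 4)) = 2.5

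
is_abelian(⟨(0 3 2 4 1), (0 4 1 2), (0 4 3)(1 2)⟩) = no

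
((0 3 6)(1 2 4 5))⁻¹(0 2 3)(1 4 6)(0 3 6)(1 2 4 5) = (0 2 5)(3 4 6)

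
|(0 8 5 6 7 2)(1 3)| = 6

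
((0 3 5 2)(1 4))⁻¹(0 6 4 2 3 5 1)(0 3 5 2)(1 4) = (0 5 2 4 3 6 1)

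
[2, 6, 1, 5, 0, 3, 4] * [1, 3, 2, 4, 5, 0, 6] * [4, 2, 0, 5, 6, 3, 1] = [0, 1, 5, 4, 2, 6, 3]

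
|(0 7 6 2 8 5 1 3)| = 8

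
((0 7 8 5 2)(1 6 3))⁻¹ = (0 2 5 8 7)(1 3 6)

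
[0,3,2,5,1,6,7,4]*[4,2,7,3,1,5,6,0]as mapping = [0→4,1→3,2→7,3→5,4→2,5→6,6→0,7→1]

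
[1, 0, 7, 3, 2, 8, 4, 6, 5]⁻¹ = [1, 0, 4, 3, 6, 8, 7, 2, 5]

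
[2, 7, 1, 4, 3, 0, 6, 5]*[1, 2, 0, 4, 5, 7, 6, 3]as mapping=[0→0, 1→3, 2→2, 3→5, 4→4, 5→1, 6→6, 7→7]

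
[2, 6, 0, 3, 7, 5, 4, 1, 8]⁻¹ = [2, 7, 0, 3, 6, 5, 1, 4, 8]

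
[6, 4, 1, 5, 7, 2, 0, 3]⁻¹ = [6, 2, 5, 7, 1, 3, 0, 4]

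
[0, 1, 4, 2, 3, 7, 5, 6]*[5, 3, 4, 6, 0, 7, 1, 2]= [5, 3, 0, 4, 6, 2, 7, 1]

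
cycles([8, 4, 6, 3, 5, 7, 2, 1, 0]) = (0 8)(1 4 5 7)(2 6)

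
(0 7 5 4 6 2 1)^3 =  (0 4 1 5 2 7 6)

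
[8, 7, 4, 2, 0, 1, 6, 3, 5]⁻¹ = [4, 5, 3, 7, 2, 8, 6, 1, 0]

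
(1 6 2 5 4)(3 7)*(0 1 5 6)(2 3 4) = (0 1)(2 6 3 7 4 5)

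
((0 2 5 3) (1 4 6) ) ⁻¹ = (0 3 5 2) (1 6 4) 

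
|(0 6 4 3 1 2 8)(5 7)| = 14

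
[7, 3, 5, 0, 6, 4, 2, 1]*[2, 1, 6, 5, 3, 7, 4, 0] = [0, 5, 7, 2, 4, 3, 6, 1]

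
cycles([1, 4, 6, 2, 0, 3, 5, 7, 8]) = (0 1 4)(2 6 5 3)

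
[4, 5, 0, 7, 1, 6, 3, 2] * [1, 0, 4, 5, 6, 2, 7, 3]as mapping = [0→6, 1→2, 2→1, 3→3, 4→0, 5→7, 6→5, 7→4]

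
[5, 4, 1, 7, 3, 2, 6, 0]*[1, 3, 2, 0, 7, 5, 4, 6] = [5, 7, 3, 6, 0, 2, 4, 1]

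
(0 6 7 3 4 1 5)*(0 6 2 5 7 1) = (0 2 5 6 1 7 3 4)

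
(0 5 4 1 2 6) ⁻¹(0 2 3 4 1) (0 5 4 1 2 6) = (1 2 5 6 3) 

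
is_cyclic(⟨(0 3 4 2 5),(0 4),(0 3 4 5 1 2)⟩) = no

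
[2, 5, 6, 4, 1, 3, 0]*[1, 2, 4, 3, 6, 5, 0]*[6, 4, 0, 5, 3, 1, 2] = [3, 1, 6, 2, 0, 5, 4]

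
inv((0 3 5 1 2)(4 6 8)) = (0 2 1 5 3)(4 8 6)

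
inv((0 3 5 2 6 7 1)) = (0 1 7 6 2 5 3)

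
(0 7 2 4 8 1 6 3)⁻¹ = (0 3 6 1 8 4 2 7)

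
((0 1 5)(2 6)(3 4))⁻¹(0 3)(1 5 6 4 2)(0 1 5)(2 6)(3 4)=(0 2 3 6 5)(1 4)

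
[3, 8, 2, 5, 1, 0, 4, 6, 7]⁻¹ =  [5, 4, 2, 0, 6, 3, 7, 8, 1]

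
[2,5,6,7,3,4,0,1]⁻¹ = [6,7,0,4,5,1,2,3]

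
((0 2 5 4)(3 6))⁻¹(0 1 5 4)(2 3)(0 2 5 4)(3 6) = (0 2 1 4)(5 6)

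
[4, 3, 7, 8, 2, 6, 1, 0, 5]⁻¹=[7, 6, 4, 1, 0, 8, 5, 2, 3]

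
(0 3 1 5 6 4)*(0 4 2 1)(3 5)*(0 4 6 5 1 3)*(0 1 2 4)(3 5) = (0 2 5 3)(4 6)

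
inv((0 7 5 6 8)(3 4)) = (0 8 6 5 7)(3 4)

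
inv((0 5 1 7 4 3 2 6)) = (0 6 2 3 4 7 1 5)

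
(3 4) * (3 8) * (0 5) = (0 5)(3 4 8)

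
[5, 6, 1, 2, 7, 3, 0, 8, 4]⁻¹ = [6, 2, 3, 5, 8, 0, 1, 4, 7]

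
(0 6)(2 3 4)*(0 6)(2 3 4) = (2 4 3)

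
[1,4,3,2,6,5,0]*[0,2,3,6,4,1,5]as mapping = [0→2,1→4,2→6,3→3,4→5,5→1,6→0]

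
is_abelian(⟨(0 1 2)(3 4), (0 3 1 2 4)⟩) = no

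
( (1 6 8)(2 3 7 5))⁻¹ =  (1 8 6)(2 5 7 3)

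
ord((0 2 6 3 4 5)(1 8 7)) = 6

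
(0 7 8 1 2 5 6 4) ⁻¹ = (0 4 6 5 2 1 8 7) 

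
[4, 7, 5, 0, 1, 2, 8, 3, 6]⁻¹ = [3, 4, 5, 7, 0, 2, 8, 1, 6]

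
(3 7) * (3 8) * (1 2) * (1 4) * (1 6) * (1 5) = (1 2 4 6 5)(3 7 8)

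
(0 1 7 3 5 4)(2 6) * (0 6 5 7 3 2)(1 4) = (0 4 6)(1 3 7 2 5)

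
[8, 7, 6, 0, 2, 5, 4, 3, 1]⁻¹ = [3, 8, 4, 7, 6, 5, 2, 1, 0]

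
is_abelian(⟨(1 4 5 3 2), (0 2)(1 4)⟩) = no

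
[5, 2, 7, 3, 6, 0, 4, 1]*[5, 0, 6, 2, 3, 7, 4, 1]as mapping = [0→7, 1→6, 2→1, 3→2, 4→4, 5→5, 6→3, 7→0]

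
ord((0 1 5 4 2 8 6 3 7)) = 9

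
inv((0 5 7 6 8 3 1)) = (0 1 3 8 6 7 5)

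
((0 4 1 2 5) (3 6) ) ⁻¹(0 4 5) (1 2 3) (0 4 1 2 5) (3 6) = (0 4 1) (2 5 6) 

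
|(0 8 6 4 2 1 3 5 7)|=9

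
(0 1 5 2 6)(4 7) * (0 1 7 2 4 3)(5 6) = (0 7 3)(1 6)(2 5 4)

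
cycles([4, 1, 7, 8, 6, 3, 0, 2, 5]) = (0 4 6)(2 7)(3 8 5)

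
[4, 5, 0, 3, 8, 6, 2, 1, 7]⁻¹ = [2, 7, 6, 3, 0, 1, 5, 8, 4]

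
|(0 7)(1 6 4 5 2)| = 10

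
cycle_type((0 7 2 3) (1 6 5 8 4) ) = 4.5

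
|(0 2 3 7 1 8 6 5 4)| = 9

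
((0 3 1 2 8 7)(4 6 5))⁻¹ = (0 7 8 2 1 3)(4 5 6)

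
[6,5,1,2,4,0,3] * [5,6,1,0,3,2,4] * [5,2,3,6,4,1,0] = [4,3,0,2,6,1,5]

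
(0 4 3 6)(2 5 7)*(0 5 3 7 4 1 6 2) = (0 1 6 5 4 7)(2 3)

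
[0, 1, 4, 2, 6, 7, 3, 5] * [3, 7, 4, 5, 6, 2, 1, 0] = [3, 7, 6, 4, 1, 0, 5, 2]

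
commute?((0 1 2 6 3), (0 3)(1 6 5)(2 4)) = no:(0 1 2 6 3) * (0 3)(1 6 5)(2 4) = (0 6)(1 4 2 5), (0 3)(1 6 5)(2 4) * (0 1 2 6 3) = (1 3)(2 4 6 5)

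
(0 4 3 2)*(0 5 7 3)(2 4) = (0 2 5 7 3 4)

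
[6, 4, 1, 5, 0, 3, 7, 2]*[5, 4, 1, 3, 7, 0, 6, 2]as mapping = [0→6, 1→7, 2→4, 3→0, 4→5, 5→3, 6→2, 7→1]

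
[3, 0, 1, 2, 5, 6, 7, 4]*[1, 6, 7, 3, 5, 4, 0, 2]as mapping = [0→3, 1→1, 2→6, 3→7, 4→4, 5→0, 6→2, 7→5]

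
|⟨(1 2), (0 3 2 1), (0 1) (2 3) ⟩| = 24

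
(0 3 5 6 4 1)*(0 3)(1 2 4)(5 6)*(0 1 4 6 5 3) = (0 1)(2 6 4)(3 5)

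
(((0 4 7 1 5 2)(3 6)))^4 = (0 5 7)(1 4 2)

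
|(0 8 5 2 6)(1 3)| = 10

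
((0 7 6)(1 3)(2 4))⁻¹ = (0 6 7)(1 3)(2 4)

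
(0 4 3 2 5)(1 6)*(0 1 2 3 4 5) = (0 5 1 6 2)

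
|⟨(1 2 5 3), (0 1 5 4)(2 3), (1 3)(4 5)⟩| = 720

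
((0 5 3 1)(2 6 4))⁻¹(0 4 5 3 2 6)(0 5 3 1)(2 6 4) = (1 6 4 5 2 3)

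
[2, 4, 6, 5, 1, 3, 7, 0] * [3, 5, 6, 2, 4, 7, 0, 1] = [6, 4, 0, 7, 5, 2, 1, 3]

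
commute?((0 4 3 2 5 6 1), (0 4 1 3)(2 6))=no:(0 4 3 2 5 6 1) * (0 4 1 3)(2 6)=(0 1 4)(2 5)(3 6), (0 4 1 3)(2 6) * (0 4 3 2 5 6 1)=(0 3 4)(1 2)(5 6)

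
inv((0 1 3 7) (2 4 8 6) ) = (0 7 3 1) (2 6 8 4) 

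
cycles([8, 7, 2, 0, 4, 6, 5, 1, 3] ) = (0 8 3)(1 7)(5 6)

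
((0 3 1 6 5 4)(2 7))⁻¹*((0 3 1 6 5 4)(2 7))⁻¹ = (0 5 1)(3 4 6)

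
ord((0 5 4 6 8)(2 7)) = 10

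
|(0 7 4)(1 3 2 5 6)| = 15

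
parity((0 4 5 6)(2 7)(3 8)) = odd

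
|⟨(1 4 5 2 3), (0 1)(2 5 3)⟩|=720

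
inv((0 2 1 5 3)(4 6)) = (0 3 5 1 2)(4 6)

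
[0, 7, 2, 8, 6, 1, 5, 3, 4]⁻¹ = [0, 5, 2, 7, 8, 6, 4, 1, 3]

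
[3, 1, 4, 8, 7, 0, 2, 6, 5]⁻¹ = [5, 1, 6, 0, 2, 8, 7, 4, 3]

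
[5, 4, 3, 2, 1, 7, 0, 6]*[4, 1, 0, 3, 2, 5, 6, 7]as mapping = [0→5, 1→2, 2→3, 3→0, 4→1, 5→7, 6→4, 7→6]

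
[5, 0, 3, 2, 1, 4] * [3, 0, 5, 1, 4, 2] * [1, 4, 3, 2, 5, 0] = [3, 2, 4, 0, 1, 5]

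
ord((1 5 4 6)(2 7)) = 4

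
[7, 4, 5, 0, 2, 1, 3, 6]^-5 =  [3, 5, 4, 6, 1, 2, 7, 0]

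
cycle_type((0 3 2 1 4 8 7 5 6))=9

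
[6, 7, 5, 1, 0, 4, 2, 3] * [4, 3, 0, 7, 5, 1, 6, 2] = [6, 2, 1, 3, 4, 5, 0, 7]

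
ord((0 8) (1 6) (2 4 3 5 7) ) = 10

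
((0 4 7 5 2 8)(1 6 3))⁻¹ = (0 8 2 5 7 4)(1 3 6)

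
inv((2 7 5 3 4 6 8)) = (2 8 6 4 3 5 7)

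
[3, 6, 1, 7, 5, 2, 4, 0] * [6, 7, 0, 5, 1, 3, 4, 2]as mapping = [0→5, 1→4, 2→7, 3→2, 4→3, 5→0, 6→1, 7→6]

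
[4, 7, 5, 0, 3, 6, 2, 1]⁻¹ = [3, 7, 6, 4, 0, 2, 5, 1]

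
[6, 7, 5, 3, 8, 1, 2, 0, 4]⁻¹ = [7, 5, 6, 3, 8, 2, 0, 1, 4]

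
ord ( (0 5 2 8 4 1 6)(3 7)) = 14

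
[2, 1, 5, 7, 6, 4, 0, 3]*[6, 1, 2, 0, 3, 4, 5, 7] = [2, 1, 4, 7, 5, 3, 6, 0]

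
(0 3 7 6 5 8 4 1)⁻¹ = (0 1 4 8 5 6 7 3)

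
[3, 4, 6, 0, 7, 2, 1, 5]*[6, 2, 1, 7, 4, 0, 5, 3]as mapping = [0→7, 1→4, 2→5, 3→6, 4→3, 5→1, 6→2, 7→0]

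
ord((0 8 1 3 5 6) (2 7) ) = 6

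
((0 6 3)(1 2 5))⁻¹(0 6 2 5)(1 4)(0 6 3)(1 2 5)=(1 6 3 5)(2 4)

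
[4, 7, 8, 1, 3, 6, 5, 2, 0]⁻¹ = [8, 3, 7, 4, 0, 6, 5, 1, 2]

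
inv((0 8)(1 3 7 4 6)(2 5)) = (0 8)(1 6 4 7 3)(2 5)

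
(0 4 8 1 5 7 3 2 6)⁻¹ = (0 6 2 3 7 5 1 8 4)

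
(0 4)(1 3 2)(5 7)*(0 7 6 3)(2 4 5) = (0 5 6 3 4 7 2 1)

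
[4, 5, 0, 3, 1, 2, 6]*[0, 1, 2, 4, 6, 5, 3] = [6, 5, 0, 4, 1, 2, 3]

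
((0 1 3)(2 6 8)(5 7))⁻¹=(0 3 1)(2 8 6)(5 7)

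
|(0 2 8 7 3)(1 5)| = 10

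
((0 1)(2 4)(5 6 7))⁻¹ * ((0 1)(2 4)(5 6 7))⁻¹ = (5 6 7)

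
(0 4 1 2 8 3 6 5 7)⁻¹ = (0 7 5 6 3 8 2 1 4)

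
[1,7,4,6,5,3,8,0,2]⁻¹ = [7,0,8,5,2,4,3,1,6]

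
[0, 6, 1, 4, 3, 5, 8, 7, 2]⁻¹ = [0, 2, 8, 4, 3, 5, 1, 7, 6]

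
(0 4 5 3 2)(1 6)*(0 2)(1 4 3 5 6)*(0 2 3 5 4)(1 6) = (0 5 4 1 6)(2 3)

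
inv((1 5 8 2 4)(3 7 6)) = (1 4 2 8 5)(3 6 7)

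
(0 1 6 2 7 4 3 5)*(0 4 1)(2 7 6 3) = (1 3 5 4 2 6 7)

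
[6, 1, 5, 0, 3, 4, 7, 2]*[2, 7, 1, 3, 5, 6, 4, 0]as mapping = [0→4, 1→7, 2→6, 3→2, 4→3, 5→5, 6→0, 7→1]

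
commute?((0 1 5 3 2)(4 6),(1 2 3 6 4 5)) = no:(0 1 5 3 2)(4 6)*(1 2 3 6 4 5) = (0 2)(5 6),(1 2 3 6 4 5)*(0 1 5 3 2)(4 6) = (0 1)(3 4)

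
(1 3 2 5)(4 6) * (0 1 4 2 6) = (0 1 3 6 2 5 4)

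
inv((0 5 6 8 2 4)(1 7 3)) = (0 4 2 8 6 5)(1 3 7)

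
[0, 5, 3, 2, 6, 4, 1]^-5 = [0, 6, 3, 2, 5, 1, 4]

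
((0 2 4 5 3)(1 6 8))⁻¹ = (0 3 5 4 2)(1 8 6)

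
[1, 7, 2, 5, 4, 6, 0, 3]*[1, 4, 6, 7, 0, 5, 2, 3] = [4, 3, 6, 5, 0, 2, 1, 7]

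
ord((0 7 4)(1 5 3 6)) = 12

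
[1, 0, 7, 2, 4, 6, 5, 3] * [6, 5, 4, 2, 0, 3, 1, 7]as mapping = [0→5, 1→6, 2→7, 3→4, 4→0, 5→1, 6→3, 7→2]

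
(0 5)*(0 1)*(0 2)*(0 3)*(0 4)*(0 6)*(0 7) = (0 5 1 2 3 4 6 7)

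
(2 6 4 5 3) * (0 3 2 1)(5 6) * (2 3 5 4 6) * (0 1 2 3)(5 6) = (0 6 5)(2 4 3)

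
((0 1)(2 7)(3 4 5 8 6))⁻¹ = (0 1)(2 7)(3 6 8 5 4)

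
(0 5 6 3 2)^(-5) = ()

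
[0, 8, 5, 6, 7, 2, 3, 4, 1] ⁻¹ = [0, 8, 5, 6, 7, 2, 3, 4, 1] 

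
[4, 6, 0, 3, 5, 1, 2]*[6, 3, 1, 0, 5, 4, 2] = [5, 2, 6, 0, 4, 3, 1]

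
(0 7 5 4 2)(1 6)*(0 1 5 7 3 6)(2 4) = (0 3 6 5 2 1)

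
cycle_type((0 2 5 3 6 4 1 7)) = 8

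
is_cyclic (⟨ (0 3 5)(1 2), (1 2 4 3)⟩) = no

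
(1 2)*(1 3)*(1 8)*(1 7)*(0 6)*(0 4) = (0 6 4) (1 2 3 8 7) 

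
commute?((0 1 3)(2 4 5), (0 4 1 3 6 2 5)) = no:(0 1 3)(2 4 5)*(0 4 1 3 6 2 5) = (0 3 4)(1 6 2), (0 4 1 3 6 2 5)*(0 1 3)(2 4 5) = (0 5 1)(3 6 4)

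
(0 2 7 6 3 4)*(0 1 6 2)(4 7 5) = (1 6 3 7 2 5 4)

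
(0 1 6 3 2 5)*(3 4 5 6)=(0 1 3 2 6 4 5)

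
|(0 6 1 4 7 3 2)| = 7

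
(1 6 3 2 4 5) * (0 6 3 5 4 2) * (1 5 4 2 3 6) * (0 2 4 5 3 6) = (0 1)(2 6 5 3)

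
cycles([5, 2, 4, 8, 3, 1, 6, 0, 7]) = (0 5 1 2 4 3 8 7)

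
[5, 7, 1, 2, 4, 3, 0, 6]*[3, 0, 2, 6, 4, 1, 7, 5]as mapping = [0→1, 1→5, 2→0, 3→2, 4→4, 5→6, 6→3, 7→7]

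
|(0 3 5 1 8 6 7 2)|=8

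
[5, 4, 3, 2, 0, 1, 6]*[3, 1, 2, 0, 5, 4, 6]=[4, 5, 0, 2, 3, 1, 6]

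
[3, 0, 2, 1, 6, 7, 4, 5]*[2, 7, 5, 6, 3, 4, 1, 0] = [6, 2, 5, 7, 1, 0, 3, 4] 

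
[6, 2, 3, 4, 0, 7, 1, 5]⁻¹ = [4, 6, 1, 2, 3, 7, 0, 5]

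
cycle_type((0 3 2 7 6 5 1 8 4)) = 9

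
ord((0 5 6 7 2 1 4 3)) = 8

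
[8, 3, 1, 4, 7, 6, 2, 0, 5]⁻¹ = [7, 2, 6, 1, 3, 8, 5, 4, 0]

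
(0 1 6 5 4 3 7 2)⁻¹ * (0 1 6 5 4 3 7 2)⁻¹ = (0 7 4 6)(1 2 3 5)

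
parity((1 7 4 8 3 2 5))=even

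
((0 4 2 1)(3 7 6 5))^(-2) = (0 2)(1 4)(3 6)(5 7)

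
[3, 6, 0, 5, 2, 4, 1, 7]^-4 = [3, 1, 0, 5, 2, 4, 6, 7]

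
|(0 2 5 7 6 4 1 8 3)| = 9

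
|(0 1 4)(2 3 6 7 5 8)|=6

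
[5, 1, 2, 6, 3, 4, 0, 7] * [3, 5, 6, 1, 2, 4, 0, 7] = [4, 5, 6, 0, 1, 2, 3, 7]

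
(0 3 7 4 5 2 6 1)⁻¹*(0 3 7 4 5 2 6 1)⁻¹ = (0 6 5 7)(1 2 4 3)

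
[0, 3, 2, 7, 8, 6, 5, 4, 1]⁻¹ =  [0, 8, 2, 1, 7, 6, 5, 3, 4]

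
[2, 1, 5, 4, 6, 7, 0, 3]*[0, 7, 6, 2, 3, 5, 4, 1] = [6, 7, 5, 3, 4, 1, 0, 2]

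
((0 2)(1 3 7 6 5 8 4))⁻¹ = (0 2)(1 4 8 5 6 7 3)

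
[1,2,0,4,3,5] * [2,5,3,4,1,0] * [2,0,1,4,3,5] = [5,4,1,0,3,2]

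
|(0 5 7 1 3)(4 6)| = 10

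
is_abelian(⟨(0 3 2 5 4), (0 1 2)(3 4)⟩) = no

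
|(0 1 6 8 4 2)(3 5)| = 6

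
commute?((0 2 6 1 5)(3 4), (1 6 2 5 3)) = no:(0 2 6 1 5)(3 4)*(1 6 2 5 3) = (0 5)(1 3 4), (1 6 2 5 3)*(0 2 6 1 5)(3 4) = (0 2)(3 5 4)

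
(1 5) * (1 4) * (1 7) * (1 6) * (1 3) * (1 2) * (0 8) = (0 8)(1 5 4 7 6 3 2)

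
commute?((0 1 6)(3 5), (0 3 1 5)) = no:(0 1 6)(3 5) * (0 3 1 5) = (0 5 1 6 3), (0 3 1 5) * (0 1 6)(3 5) = (0 5 1 3 6)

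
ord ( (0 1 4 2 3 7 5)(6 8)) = 14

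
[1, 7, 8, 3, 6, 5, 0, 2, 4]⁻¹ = [6, 0, 7, 3, 8, 5, 4, 1, 2]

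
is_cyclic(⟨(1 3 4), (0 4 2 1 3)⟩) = no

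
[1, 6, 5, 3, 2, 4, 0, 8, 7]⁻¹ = [6, 0, 4, 3, 5, 2, 1, 8, 7]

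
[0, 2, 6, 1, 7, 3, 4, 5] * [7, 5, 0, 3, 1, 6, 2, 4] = [7, 0, 2, 5, 4, 3, 1, 6] 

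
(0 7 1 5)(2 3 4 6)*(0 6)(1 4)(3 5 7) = (0 3 1 7 4)(2 5 6)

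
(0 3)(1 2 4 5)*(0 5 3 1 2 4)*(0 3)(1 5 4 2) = (0 5 1 2 3 4)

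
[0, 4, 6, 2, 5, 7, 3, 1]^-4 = [0, 1, 3, 6, 4, 5, 2, 7]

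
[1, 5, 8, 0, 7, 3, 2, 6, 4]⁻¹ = [3, 0, 6, 5, 8, 1, 7, 4, 2]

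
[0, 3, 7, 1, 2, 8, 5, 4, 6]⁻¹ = [0, 3, 4, 1, 7, 6, 8, 2, 5]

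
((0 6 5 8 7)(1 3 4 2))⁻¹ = (0 7 8 5 6)(1 2 4 3)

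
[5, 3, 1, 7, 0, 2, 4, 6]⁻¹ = [4, 2, 5, 1, 6, 0, 7, 3]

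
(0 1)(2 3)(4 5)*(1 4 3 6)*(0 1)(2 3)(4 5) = (0 5 2 6)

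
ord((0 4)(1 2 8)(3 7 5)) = 6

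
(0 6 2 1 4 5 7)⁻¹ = (0 7 5 4 1 2 6)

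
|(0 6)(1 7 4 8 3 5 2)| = 14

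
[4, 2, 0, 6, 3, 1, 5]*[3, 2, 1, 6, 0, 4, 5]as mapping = [0→0, 1→1, 2→3, 3→5, 4→6, 5→2, 6→4]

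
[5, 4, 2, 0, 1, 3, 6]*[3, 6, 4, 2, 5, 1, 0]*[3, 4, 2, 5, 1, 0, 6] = [4, 0, 1, 5, 6, 2, 3]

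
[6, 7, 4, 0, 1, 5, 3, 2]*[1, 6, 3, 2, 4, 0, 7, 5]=[7, 5, 4, 1, 6, 0, 2, 3]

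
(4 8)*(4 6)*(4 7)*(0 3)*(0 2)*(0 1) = (0 3 2 1)(4 8 6 7)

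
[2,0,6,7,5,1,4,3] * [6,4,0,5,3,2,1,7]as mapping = [0→0,1→6,2→1,3→7,4→2,5→4,6→3,7→5]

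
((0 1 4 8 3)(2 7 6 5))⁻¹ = (0 3 8 4 1)(2 5 6 7)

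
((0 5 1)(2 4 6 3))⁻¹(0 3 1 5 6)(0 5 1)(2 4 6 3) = (0 1 3 5 2)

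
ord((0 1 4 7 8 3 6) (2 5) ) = 14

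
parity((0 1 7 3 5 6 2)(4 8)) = odd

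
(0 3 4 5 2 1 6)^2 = (0 4 2 6 3 5 1)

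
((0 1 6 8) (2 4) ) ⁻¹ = (0 8 6 1) (2 4) 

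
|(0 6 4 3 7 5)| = 6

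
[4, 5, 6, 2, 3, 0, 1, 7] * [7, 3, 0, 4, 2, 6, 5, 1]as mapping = [0→2, 1→6, 2→5, 3→0, 4→4, 5→7, 6→3, 7→1]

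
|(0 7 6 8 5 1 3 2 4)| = 9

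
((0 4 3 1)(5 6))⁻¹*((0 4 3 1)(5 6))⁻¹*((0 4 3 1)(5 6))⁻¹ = (0 4 3 1)(5 6)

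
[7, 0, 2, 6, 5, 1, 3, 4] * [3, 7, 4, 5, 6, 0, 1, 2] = [2, 3, 4, 1, 0, 7, 5, 6]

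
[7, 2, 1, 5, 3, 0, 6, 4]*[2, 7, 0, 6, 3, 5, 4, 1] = [1, 0, 7, 5, 6, 2, 4, 3]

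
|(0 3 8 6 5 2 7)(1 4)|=14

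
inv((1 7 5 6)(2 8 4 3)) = (1 6 5 7)(2 3 4 8)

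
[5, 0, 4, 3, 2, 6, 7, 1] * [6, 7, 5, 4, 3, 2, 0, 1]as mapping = [0→2, 1→6, 2→3, 3→4, 4→5, 5→0, 6→1, 7→7]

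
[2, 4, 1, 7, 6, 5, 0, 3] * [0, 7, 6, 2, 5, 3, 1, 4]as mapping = [0→6, 1→5, 2→7, 3→4, 4→1, 5→3, 6→0, 7→2]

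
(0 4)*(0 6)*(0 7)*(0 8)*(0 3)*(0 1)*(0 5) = (0 4 6 7 8 3 1 5)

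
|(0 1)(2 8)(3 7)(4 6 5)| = 6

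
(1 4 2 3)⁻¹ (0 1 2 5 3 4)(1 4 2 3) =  (0 4 3 5 1 2)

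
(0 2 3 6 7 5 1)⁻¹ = (0 1 5 7 6 3 2)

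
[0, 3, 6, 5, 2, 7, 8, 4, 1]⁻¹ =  [0, 8, 4, 1, 7, 3, 2, 5, 6]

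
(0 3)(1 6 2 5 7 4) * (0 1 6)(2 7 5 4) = (0 3 1)(2 4 6 7)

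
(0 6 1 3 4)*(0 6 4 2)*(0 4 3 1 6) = (0 3 2 4)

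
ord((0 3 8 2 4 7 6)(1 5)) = 14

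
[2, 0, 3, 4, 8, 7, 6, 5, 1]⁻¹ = [1, 8, 0, 2, 3, 7, 6, 5, 4]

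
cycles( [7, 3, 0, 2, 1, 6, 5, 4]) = (0 7 4 1 3 2)(5 6)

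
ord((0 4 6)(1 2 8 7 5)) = 15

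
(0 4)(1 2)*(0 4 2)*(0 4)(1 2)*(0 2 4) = (0 1)(2 4)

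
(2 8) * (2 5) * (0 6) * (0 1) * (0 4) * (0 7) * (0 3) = (0 6 1 4 7 3)(2 8 5)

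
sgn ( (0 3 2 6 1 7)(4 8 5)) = -1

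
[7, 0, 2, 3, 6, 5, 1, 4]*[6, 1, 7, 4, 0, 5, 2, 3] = [3, 6, 7, 4, 2, 5, 1, 0]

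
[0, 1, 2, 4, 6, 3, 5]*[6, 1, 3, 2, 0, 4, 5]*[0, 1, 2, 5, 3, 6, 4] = [4, 1, 5, 0, 6, 2, 3]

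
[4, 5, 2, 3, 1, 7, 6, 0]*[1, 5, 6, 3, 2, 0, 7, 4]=[2, 0, 6, 3, 5, 4, 7, 1]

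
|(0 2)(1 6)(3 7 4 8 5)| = 10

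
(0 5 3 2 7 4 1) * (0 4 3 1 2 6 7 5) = (1 4 2 5)(3 6 7)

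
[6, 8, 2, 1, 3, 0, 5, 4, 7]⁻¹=[5, 3, 2, 4, 7, 6, 0, 8, 1]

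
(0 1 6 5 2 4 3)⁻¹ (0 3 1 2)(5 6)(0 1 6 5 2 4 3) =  (0 6 4 1)(2 5)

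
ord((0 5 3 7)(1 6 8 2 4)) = 20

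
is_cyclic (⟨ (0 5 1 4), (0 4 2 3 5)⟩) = no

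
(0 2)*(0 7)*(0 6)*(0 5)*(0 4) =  (0 2 7 6 5 4)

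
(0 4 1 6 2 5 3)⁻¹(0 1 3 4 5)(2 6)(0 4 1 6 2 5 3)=(0 1 3 4 6)(2 5)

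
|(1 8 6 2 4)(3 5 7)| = 15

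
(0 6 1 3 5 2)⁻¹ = (0 2 5 3 1 6)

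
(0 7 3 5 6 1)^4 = (0 6 3)(1 5 7)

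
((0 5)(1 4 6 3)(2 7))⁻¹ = (0 5)(1 3 6 4)(2 7)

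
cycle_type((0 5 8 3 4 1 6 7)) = 8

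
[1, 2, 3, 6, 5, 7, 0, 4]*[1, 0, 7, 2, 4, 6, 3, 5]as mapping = [0→0, 1→7, 2→2, 3→3, 4→6, 5→5, 6→1, 7→4]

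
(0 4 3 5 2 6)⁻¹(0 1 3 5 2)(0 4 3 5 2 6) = (1 5 2 6 4)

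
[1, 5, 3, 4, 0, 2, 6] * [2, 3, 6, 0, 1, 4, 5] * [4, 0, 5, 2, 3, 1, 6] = [2, 3, 4, 0, 5, 6, 1]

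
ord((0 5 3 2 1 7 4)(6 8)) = 14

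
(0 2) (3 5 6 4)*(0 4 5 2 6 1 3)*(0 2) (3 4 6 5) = (0 5 1 4 2 6 3) 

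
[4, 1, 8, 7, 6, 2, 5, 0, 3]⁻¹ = [7, 1, 5, 8, 0, 6, 4, 3, 2]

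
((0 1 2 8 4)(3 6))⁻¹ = (0 4 8 2 1)(3 6)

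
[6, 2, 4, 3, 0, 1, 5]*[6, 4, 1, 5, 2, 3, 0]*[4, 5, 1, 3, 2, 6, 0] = [4, 5, 1, 6, 0, 2, 3]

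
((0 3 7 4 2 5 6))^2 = (0 7 2 6 3 4 5)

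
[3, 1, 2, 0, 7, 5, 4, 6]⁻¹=[3, 1, 2, 0, 6, 5, 7, 4]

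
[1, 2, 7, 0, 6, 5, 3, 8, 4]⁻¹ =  [3, 0, 1, 6, 8, 5, 4, 2, 7]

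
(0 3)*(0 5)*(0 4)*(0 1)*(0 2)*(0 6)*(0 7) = (0 3 5 4 1 2 6 7)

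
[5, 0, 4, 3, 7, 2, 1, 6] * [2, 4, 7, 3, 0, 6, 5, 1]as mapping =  [0→6, 1→2, 2→0, 3→3, 4→1, 5→7, 6→4, 7→5]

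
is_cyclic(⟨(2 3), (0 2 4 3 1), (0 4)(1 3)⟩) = no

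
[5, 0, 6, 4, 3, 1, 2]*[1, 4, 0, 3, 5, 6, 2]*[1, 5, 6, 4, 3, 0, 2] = [2, 5, 6, 0, 4, 3, 1]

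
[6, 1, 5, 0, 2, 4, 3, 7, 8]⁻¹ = [3, 1, 4, 6, 5, 2, 0, 7, 8]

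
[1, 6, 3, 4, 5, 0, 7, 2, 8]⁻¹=[5, 0, 7, 2, 3, 4, 1, 6, 8]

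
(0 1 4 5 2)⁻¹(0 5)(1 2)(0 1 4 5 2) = (0 4)(1 2)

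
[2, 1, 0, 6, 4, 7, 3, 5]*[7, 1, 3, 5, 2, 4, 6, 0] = [3, 1, 7, 6, 2, 0, 5, 4]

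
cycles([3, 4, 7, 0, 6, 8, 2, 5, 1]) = (0 3)(1 4 6 2 7 5 8)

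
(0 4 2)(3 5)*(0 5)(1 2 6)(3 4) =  (0 3)(1 2 5 4 6)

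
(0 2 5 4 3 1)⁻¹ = (0 1 3 4 5 2)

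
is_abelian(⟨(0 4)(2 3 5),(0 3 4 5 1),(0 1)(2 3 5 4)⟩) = no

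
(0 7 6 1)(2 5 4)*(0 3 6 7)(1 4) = (1 3 6 4 2 5)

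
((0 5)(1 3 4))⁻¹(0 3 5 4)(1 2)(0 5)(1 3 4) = (0 1 5 4)(2 3)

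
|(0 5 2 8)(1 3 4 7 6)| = 20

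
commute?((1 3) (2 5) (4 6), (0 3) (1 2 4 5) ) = no:(1 3) (2 5) (4 6)*(0 3) (1 2 4 5) = (0 3 2 1) (4 6 5), (0 3) (1 2 4 5)*(1 3) (2 5) (4 6) = (0 1 5 3) (2 6 4) 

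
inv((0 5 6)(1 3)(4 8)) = (0 6 5)(1 3)(4 8)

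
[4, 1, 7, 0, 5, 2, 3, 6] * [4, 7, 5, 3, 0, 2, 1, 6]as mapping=[0→0, 1→7, 2→6, 3→4, 4→2, 5→5, 6→3, 7→1]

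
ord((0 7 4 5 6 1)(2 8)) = 6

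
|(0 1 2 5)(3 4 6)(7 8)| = 12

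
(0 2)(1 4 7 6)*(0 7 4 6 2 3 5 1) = (0 3 5 1 6)(2 7)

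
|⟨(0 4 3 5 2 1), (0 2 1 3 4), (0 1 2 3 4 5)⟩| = 720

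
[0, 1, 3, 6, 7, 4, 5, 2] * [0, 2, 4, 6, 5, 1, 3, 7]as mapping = [0→0, 1→2, 2→6, 3→3, 4→7, 5→5, 6→1, 7→4]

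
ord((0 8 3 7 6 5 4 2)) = 8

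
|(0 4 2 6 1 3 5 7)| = 8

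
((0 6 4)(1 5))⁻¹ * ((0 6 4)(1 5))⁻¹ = (0 6 4)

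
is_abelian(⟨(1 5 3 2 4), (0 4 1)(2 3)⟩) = no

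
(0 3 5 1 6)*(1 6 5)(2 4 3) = (0 2 4 3 1 5 6)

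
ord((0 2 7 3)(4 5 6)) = 12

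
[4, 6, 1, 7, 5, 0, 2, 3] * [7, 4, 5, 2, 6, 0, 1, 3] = [6, 1, 4, 3, 0, 7, 5, 2]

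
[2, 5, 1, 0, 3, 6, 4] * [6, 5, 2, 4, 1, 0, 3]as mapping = [0→2, 1→0, 2→5, 3→6, 4→4, 5→3, 6→1]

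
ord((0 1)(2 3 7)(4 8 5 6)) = 12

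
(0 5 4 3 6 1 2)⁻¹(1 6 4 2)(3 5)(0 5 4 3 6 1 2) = (0 2 1 3)(4 6)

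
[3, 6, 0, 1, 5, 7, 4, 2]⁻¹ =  [2, 3, 7, 0, 6, 4, 1, 5]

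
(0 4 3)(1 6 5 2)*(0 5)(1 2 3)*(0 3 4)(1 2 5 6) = (2 5 4)(3 6)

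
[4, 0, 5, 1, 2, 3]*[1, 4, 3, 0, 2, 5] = [2, 1, 5, 4, 3, 0]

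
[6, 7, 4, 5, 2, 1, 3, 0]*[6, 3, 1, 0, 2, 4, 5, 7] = [5, 7, 2, 4, 1, 3, 0, 6]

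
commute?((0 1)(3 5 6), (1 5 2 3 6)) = no:(0 1)(3 5 6)*(1 5 2 3 6) = (0 5 1)(2 3), (1 5 2 3 6)*(0 1)(3 5 6) = (0 1 6)(2 5)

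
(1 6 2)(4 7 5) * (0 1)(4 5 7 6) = (0 1 4 6 2)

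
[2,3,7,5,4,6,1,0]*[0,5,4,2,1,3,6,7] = [4,2,7,3,1,6,5,0]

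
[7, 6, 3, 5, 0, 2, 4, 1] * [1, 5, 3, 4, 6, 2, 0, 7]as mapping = [0→7, 1→0, 2→4, 3→2, 4→1, 5→3, 6→6, 7→5]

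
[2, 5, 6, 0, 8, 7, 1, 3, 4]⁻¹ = [3, 6, 0, 7, 8, 1, 2, 5, 4]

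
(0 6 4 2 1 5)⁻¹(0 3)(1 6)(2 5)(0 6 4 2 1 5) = (0 1)(3 6)(4 5)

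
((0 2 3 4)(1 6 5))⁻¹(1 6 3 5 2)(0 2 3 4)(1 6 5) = (1 3 6 5 4)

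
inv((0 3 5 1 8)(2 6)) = (0 8 1 5 3)(2 6)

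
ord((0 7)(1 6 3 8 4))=10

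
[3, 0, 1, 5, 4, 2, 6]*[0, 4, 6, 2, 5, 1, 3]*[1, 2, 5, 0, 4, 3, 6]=[5, 1, 4, 2, 3, 6, 0]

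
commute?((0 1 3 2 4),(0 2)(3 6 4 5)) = no:(0 1 3 2 4)*(0 2)(3 6 4 5) = (0 1 6 4 2 5 3),(0 2)(3 6 4 5)*(0 1 3 2 4) = (0 4 5 2 1 3 6)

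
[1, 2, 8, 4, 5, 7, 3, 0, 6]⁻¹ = [7, 0, 1, 6, 3, 4, 8, 5, 2]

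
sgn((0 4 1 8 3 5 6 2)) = -1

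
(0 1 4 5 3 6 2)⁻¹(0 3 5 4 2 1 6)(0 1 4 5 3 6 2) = (0 4 2 1 6 3 5)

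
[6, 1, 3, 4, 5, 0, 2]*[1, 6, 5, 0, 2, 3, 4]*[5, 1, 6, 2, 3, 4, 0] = [3, 0, 5, 6, 2, 1, 4]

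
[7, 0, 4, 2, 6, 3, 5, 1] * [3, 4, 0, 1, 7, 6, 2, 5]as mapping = [0→5, 1→3, 2→7, 3→0, 4→2, 5→1, 6→6, 7→4]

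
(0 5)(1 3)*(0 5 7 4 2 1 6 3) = (0 7 4 2 1)(3 6)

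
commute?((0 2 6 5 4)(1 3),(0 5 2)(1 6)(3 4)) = no:(0 2 6 5 4)(1 3)*(0 5 2)(1 6)(3 4) = (1 4 5 3 6 2),(0 5 2)(1 6)(3 4)*(0 2 6 5 4)(1 3) = (0 4 1 5 6 3)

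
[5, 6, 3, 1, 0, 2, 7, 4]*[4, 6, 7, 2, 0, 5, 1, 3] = [5, 1, 2, 6, 4, 7, 3, 0]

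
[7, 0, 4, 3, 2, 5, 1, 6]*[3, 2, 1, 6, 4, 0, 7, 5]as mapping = [0→5, 1→3, 2→4, 3→6, 4→1, 5→0, 6→2, 7→7]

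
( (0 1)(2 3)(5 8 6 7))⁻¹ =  (0 1)(2 3)(5 7 6 8)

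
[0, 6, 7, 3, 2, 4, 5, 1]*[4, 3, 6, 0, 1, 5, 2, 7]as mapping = [0→4, 1→2, 2→7, 3→0, 4→6, 5→1, 6→5, 7→3]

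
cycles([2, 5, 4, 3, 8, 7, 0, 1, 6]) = (0 2 4 8 6)(1 5 7)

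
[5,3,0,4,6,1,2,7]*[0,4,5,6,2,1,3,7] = [1,6,0,2,3,4,5,7]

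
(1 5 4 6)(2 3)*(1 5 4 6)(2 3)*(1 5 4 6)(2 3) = (1 6 4 5)(2 3)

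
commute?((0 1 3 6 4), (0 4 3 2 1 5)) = no:(0 1 3 6 4)*(0 4 3 2 1 5) = (0 5)(1 2)(3 6), (0 4 3 2 1 5)*(0 1 3 6 4) = (1 5)(2 3)(4 6)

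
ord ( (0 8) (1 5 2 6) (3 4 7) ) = 12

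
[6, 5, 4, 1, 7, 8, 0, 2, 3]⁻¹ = [6, 3, 7, 8, 2, 1, 0, 4, 5]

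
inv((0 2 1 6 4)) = (0 4 6 1 2)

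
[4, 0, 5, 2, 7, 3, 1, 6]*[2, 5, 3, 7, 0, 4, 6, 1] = [0, 2, 4, 3, 1, 7, 5, 6]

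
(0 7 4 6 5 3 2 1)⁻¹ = (0 1 2 3 5 6 4 7)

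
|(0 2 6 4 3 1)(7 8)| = 6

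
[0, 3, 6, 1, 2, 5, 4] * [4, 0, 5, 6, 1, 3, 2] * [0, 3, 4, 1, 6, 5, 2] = [6, 2, 4, 0, 5, 1, 3]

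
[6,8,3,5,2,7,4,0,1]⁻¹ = [7,8,4,2,6,3,0,5,1]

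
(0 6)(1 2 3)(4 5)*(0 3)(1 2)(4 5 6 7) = (0 7 4 6 3 2)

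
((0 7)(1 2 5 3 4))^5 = (0 7)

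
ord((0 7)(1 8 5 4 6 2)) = 6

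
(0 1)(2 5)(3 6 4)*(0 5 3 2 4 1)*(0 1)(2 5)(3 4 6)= (0 1 2 4 5 6)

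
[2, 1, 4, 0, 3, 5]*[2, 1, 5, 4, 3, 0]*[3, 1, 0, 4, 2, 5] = [5, 1, 4, 0, 2, 3]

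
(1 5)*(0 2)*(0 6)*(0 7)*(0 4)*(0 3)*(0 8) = (0 2 6 7 4 3 8)(1 5)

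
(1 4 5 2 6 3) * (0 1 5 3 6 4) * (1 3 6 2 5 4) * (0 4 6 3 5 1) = (0 5 1 4 3 6 2)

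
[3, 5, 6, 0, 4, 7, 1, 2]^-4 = [0, 5, 6, 3, 4, 7, 1, 2]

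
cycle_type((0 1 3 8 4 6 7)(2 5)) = 2.7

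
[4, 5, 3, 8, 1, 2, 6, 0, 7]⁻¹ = [7, 4, 5, 2, 0, 1, 6, 8, 3]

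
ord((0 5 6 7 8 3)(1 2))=6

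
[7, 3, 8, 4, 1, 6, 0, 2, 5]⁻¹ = [6, 4, 7, 1, 3, 8, 5, 0, 2]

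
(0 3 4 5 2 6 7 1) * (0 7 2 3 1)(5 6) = (0 1 7)(2 5 3 4 6)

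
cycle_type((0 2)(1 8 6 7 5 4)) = 2.6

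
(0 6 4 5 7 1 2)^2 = (0 4 7 2 6 5 1)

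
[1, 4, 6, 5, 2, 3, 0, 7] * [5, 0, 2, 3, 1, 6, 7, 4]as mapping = [0→0, 1→1, 2→7, 3→6, 4→2, 5→3, 6→5, 7→4]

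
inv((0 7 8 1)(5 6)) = (0 1 8 7)(5 6)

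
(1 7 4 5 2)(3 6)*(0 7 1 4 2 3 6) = (0 7 2 4 5 3)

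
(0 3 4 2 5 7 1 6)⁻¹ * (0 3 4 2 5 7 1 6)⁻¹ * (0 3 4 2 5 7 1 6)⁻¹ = (0 7 4 6 5 3 1 2)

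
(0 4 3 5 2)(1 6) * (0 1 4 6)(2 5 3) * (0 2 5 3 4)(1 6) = (0 1 2 6)(3 4 5)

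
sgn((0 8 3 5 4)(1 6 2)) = 1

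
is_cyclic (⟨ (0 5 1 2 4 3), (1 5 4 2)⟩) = no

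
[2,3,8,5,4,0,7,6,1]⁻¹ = [5,8,0,1,4,3,7,6,2]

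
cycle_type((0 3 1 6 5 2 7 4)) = 8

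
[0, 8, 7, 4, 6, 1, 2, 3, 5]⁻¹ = [0, 5, 6, 7, 3, 8, 4, 2, 1]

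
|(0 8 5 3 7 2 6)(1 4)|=14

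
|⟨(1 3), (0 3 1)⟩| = 6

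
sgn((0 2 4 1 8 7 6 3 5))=1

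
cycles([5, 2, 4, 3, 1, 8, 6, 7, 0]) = (0 5 8)(1 2 4)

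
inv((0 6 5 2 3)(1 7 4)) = (0 3 2 5 6)(1 4 7)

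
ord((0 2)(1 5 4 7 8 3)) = 6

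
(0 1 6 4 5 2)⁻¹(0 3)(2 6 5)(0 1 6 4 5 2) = (0 4 2)(1 3)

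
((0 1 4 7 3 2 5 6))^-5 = (0 7 5 1 3 6 4 2)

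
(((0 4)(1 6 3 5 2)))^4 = (1 2 5 3 6)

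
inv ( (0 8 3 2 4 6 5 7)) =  (0 7 5 6 4 2 3 8)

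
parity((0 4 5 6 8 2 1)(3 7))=odd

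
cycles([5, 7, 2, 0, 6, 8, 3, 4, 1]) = (0 5 8 1 7 4 6 3)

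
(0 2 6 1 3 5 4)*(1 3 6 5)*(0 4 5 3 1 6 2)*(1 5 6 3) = (1 2)(5 6)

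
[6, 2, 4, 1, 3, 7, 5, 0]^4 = [0, 1, 2, 3, 4, 5, 6, 7]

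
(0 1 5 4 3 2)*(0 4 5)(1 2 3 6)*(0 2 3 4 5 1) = (0 3 4 6)(1 2 5)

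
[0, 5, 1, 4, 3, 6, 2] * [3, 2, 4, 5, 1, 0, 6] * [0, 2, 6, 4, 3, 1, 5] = [4, 0, 6, 2, 1, 5, 3]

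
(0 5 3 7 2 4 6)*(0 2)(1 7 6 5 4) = (0 4 5 3 6 2 1 7)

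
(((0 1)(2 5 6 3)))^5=(0 1)(2 5 6 3)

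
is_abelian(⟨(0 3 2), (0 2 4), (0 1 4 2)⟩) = no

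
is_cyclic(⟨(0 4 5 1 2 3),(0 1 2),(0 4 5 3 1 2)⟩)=no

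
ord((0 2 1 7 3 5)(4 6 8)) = 6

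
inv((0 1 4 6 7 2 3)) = (0 3 2 7 6 4 1)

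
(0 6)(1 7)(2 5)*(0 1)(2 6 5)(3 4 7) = (0 5 6 1 3 4 7)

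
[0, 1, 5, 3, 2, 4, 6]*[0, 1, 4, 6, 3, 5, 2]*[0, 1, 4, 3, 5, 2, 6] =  [0, 1, 2, 6, 5, 3, 4]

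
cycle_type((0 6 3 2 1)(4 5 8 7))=4.5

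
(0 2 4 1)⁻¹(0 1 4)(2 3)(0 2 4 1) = (0 1 2)(3 4)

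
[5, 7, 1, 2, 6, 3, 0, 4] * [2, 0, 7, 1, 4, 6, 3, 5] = [6, 5, 0, 7, 3, 1, 2, 4] 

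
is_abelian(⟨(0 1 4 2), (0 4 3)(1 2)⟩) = no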